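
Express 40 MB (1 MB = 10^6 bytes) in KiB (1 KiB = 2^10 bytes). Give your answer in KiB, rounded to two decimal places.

39,062.50 KiB

40 MB = 40 × 10^6 bytes = 40,000,000 bytes
1 KiB = 1,024 bytes
40,000,000 / 1,024 = 39,062.50 KiB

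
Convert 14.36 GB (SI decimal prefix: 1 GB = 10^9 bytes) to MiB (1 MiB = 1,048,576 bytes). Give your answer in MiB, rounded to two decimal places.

13,694.76 MiB

14.36 GB × 1,000,000,000 bytes/GB = 14,360,000,000 bytes
1 MiB = 2^20 bytes = 1,048,576 bytes
14,360,000,000 / 1,048,576 = 13,694.76 MiB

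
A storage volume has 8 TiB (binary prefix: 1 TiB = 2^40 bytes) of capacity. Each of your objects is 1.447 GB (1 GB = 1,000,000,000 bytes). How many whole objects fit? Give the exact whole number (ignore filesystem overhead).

6,078

Capacity: 8 TiB = 8,796,093,022,208 bytes
Per item: 1.447 GB = 1,447,000,000 bytes
⌊8,796,093,022,208 / 1,447,000,000⌋ = 6,078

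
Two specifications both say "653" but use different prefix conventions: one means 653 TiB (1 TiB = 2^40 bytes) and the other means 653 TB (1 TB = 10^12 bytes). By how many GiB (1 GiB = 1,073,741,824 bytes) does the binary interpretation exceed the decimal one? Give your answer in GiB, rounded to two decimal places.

653 TiB = 653 × 1,099,511,627,776 = 717,981,092,937,728 bytes
653 TB = 653 × 1,000,000,000,000 = 653,000,000,000,000 bytes
difference = 64,981,092,937,728 bytes
64,981,092,937,728 / 1,073,741,824 = 60,518.36 GiB

60,518.36 GiB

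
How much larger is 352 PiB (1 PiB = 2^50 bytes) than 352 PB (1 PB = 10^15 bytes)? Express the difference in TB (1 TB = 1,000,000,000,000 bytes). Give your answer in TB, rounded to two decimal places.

44,316.77 TB

352 PiB = 352 × 1,125,899,906,842,624 = 396,316,767,208,603,648 bytes
352 PB = 352 × 1,000,000,000,000,000 = 352,000,000,000,000,000 bytes
difference = 44,316,767,208,603,648 bytes
44,316,767,208,603,648 / 1,000,000,000,000 = 44,316.77 TB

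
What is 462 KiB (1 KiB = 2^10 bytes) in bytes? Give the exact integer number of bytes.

462 × 1,024 = 473,088 bytes

473,088 bytes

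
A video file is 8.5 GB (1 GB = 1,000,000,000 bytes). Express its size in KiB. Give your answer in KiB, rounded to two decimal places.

8.5 GB × 1,000,000,000 bytes/GB = 8,500,000,000 bytes
1 KiB = 2^10 bytes = 1,024 bytes
8,500,000,000 / 1,024 = 8,300,781.25 KiB

8,300,781.25 KiB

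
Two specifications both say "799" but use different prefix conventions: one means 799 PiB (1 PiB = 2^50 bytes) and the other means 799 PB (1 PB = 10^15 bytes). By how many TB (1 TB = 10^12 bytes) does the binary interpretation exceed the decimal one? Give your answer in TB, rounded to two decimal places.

100,594.03 TB

799 PiB = 799 × 1,125,899,906,842,624 = 899,594,025,567,256,576 bytes
799 PB = 799 × 1,000,000,000,000,000 = 799,000,000,000,000,000 bytes
difference = 100,594,025,567,256,576 bytes
100,594,025,567,256,576 / 1,000,000,000,000 = 100,594.03 TB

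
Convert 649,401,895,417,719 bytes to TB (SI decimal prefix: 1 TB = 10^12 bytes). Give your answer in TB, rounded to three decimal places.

649.402 TB

649,401,895,417,719 bytes given.
1 TB = 10^12 bytes = 1,000,000,000,000 bytes
649,401,895,417,719 / 1,000,000,000,000 = 649.402 TB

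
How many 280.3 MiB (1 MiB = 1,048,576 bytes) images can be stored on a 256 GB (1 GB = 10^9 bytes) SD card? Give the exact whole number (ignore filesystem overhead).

Capacity: 256 GB = 256,000,000,000 bytes
Per item: 280.3 MiB = 293,915,852.8 bytes
⌊256,000,000,000 / 293,915,852.8⌋ = 870

870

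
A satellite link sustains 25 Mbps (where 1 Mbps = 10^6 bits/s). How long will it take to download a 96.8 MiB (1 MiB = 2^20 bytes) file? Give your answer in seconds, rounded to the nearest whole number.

96.8 MiB = 101,502,156.8 bytes = 812,017,254.4 bits
25 Mbps = 25,000,000 bits/s
time = 812,017,254.4 / 25,000,000 = 32 s

32 seconds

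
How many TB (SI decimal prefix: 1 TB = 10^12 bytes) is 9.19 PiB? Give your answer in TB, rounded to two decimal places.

9.19 PiB = 9.19 × 2^50 bytes = 10,347,020,143,883,714.56 bytes
1 TB = 10^12 bytes = 1,000,000,000,000 bytes
10,347,020,143,883,714.56 / 1,000,000,000,000 = 10,347.02 TB

10,347.02 TB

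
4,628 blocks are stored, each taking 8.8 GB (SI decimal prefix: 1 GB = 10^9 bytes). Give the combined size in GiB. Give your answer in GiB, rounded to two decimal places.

37,929.42 GiB

Total = 4,628 × 8.8 GB = 40726.4 GB
= 40726.4 × 1,000,000,000 bytes = 40,726,400,000,000 bytes
1 GiB = 1,073,741,824 bytes
40,726,400,000,000 / 1,073,741,824 = 37,929.42 GiB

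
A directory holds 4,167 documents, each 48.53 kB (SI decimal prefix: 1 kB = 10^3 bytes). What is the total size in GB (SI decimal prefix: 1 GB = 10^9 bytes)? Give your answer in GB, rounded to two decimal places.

0.20 GB

Total = 4,167 × 48.53 kB = 202224.51 kB
= 202224.51 × 1,000 bytes = 202,224,510 bytes
1 GB = 1,000,000,000 bytes
202,224,510 / 1,000,000,000 = 0.20 GB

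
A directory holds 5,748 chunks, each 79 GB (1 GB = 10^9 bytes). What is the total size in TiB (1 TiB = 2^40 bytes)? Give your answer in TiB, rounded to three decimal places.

Total = 5,748 × 79 GB = 454,092 GB
= 454,092 × 1,000,000,000 bytes = 454,092,000,000,000 bytes
1 TiB = 1,099,511,627,776 bytes
454,092,000,000,000 / 1,099,511,627,776 = 412.994 TiB

412.994 TiB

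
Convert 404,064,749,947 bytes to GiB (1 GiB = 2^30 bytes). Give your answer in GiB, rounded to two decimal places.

404,064,749,947 bytes given.
1 GiB = 2^30 bytes = 1,073,741,824 bytes
404,064,749,947 / 1,073,741,824 = 376.31 GiB

376.31 GiB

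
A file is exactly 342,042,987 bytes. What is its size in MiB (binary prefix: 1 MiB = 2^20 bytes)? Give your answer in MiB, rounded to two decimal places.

342,042,987 bytes given.
1 MiB = 2^20 bytes = 1,048,576 bytes
342,042,987 / 1,048,576 = 326.20 MiB

326.20 MiB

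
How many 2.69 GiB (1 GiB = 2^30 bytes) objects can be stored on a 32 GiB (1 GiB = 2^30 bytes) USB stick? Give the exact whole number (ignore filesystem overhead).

11

Capacity: 32 GiB = 34,359,738,368 bytes
Per item: 2.69 GiB = 2,888,365,506.56 bytes
⌊34,359,738,368 / 2,888,365,506.56⌋ = 11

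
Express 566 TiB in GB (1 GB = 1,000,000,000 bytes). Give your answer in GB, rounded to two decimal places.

566 TiB = 566 × 2^40 bytes = 622,323,581,321,216 bytes
1 GB = 10^9 bytes = 1,000,000,000 bytes
622,323,581,321,216 / 1,000,000,000 = 622,323.58 GB

622,323.58 GB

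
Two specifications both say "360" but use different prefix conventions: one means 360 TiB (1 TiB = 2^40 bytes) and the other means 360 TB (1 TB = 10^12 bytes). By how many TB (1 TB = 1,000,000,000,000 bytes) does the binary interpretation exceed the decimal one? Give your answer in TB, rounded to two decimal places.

360 TiB = 360 × 1,099,511,627,776 = 395,824,185,999,360 bytes
360 TB = 360 × 1,000,000,000,000 = 360,000,000,000,000 bytes
difference = 35,824,185,999,360 bytes
35,824,185,999,360 / 1,000,000,000,000 = 35.82 TB

35.82 TB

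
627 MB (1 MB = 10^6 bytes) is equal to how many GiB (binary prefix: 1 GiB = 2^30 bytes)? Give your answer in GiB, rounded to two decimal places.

0.58 GiB

627 MB = 627 × 10^6 bytes = 627,000,000 bytes
1 GiB = 1,073,741,824 bytes
627,000,000 / 1,073,741,824 = 0.58 GiB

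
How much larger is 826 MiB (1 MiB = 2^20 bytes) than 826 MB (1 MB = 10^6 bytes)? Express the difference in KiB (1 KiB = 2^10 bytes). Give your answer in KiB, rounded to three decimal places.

39,183.375 KiB

826 MiB = 826 × 1,048,576 = 866,123,776 bytes
826 MB = 826 × 1,000,000 = 826,000,000 bytes
difference = 40,123,776 bytes
40,123,776 / 1,024 = 39,183.375 KiB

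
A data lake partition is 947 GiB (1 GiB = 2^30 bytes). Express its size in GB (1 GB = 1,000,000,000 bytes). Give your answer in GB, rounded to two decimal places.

947 GiB = 947 × 2^30 bytes = 1,016,833,507,328 bytes
1 GB = 10^9 bytes = 1,000,000,000 bytes
1,016,833,507,328 / 1,000,000,000 = 1,016.83 GB

1,016.83 GB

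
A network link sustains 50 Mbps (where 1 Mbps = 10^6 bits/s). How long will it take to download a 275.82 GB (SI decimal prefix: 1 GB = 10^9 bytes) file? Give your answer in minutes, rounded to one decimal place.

735.5 minutes

275.82 GB = 275,820,000,000 bytes = 2,206,560,000,000 bits
50 Mbps = 50,000,000 bits/s
time = 2,206,560,000,000 / 50,000,000 = 44,131.20 s
44,131.20 s / 60 = 735.5 minutes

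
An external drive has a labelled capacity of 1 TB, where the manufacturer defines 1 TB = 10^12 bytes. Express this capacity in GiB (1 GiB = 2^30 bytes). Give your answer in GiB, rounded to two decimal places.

931.32 GiB

1 TB × 1,000,000,000,000 bytes/TB = 1,000,000,000,000 bytes
1 GiB = 1,073,741,824 bytes
1,000,000,000,000 / 1,073,741,824 = 931.32 GiB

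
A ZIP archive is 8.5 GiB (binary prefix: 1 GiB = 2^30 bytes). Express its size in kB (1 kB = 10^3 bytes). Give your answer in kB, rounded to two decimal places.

9,126,805.50 kB

8.5 GiB × 1,073,741,824 bytes/GiB = 9,126,805,504 bytes
1 kB = 1,000 bytes
9,126,805,504 / 1,000 = 9,126,805.50 kB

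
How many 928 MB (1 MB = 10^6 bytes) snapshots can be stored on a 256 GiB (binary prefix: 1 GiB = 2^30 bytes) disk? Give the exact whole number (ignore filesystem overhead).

Capacity: 256 GiB = 274,877,906,944 bytes
Per item: 928 MB = 928,000,000 bytes
⌊274,877,906,944 / 928,000,000⌋ = 296

296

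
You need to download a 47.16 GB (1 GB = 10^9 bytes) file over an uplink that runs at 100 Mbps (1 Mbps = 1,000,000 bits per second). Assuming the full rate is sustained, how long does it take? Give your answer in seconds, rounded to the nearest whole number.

3,773 seconds

47.16 GB = 47,160,000,000 bytes = 377,280,000,000 bits
100 Mbps = 100,000,000 bits/s
time = 377,280,000,000 / 100,000,000 = 3,773 s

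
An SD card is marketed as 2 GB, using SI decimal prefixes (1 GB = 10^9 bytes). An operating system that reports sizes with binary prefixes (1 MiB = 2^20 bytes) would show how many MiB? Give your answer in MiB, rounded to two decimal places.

1,907.35 MiB

2 GB × 1,000,000,000 bytes/GB = 2,000,000,000 bytes
1 MiB = 1,048,576 bytes
2,000,000,000 / 1,048,576 = 1,907.35 MiB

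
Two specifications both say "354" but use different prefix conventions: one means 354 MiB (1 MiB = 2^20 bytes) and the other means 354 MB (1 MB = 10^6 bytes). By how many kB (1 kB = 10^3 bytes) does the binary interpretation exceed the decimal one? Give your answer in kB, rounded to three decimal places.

354 MiB = 354 × 1,048,576 = 371,195,904 bytes
354 MB = 354 × 1,000,000 = 354,000,000 bytes
difference = 17,195,904 bytes
17,195,904 / 1,000 = 17,195.904 kB

17,195.904 kB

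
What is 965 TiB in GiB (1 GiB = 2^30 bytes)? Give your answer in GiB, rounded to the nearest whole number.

988,160 GiB

965 TiB × 1,099,511,627,776 bytes/TiB = 1,061,028,720,803,840 bytes
1 GiB = 2^30 bytes = 1,073,741,824 bytes
1,061,028,720,803,840 / 1,073,741,824 = 988,160 GiB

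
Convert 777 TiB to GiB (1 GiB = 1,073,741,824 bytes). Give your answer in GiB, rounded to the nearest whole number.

795,648 GiB

777 TiB = 777 × 2^40 bytes = 854,320,534,781,952 bytes
1 GiB = 1,073,741,824 bytes
854,320,534,781,952 / 1,073,741,824 = 795,648 GiB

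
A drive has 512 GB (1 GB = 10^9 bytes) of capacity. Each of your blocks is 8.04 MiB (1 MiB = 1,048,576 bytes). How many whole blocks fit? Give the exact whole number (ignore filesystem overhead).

60,731

Capacity: 512 GB = 512,000,000,000 bytes
Per item: 8.04 MiB = 8,430,551.04 bytes
⌊512,000,000,000 / 8,430,551.04⌋ = 60,731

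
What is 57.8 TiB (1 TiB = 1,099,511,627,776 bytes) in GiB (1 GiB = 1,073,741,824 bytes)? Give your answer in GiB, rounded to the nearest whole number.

59,187 GiB

57.8 TiB = 57.8 × 2^40 bytes = 63,551,772,085,452.8 bytes
1 GiB = 1,073,741,824 bytes
63,551,772,085,452.8 / 1,073,741,824 = 59,187 GiB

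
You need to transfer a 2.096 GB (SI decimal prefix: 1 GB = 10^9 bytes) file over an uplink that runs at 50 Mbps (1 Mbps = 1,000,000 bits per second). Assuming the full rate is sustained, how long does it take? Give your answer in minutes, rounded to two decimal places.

5.59 minutes

2.096 GB = 2,096,000,000 bytes = 16,768,000,000 bits
50 Mbps = 50,000,000 bits/s
time = 16,768,000,000 / 50,000,000 = 335.360 s
335.360 s / 60 = 5.59 minutes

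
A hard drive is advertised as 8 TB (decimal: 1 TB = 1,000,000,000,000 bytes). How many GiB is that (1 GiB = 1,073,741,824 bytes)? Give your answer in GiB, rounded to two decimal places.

8 TB × 1,000,000,000,000 bytes/TB = 8,000,000,000,000 bytes
1 GiB = 2^30 bytes = 1,073,741,824 bytes
8,000,000,000,000 / 1,073,741,824 = 7,450.58 GiB

7,450.58 GiB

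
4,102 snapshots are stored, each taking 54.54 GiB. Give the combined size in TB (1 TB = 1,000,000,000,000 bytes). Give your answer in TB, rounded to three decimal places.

240.221 TB

Total = 4,102 × 54.54 GiB = 223723.08 GiB
= 223723.08 × 1,073,741,824 bytes = 240,220,827,990,097.92 bytes
1 TB = 1,000,000,000,000 bytes
240,220,827,990,097.92 / 1,000,000,000,000 = 240.221 TB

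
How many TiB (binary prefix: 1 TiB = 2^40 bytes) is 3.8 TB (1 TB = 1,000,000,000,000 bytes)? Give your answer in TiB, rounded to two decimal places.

3.8 TB = 3.8 × 10^12 bytes = 3,800,000,000,000 bytes
1 TiB = 2^40 bytes = 1,099,511,627,776 bytes
3,800,000,000,000 / 1,099,511,627,776 = 3.46 TiB

3.46 TiB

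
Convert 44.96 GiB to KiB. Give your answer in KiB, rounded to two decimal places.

47,143,976.96 KiB

44.96 GiB × 1,073,741,824 bytes/GiB = 48,275,432,407.04 bytes
1 KiB = 1,024 bytes
48,275,432,407.04 / 1,024 = 47,143,976.96 KiB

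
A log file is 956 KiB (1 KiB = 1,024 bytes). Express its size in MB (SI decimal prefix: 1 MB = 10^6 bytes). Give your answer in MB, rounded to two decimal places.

956 KiB = 956 × 2^10 bytes = 978,944 bytes
1 MB = 10^6 bytes = 1,000,000 bytes
978,944 / 1,000,000 = 0.98 MB

0.98 MB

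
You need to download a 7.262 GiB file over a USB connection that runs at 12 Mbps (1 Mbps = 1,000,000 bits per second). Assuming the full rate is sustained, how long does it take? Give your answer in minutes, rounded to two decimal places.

7.262 GiB = 7,797,513,125.888 bytes = 62,380,105,007.104 bits
12 Mbps = 12,000,000 bits/s
time = 62,380,105,007.104 / 12,000,000 = 5,198.342 s
5,198.342 s / 60 = 86.64 minutes

86.64 minutes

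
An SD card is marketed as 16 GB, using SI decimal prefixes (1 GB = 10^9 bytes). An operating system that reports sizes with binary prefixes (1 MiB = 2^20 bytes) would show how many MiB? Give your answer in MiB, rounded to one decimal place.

16 GB = 16 × 10^9 bytes = 16,000,000,000 bytes
1 MiB = 1,048,576 bytes
16,000,000,000 / 1,048,576 = 15,258.8 MiB

15,258.8 MiB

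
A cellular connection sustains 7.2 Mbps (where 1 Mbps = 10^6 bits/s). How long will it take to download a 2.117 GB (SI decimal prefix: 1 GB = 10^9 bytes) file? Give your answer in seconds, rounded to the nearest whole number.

2.117 GB = 2,117,000,000 bytes = 16,936,000,000 bits
7.2 Mbps = 7,200,000 bits/s
time = 16,936,000,000 / 7,200,000 = 2,352 s

2,352 seconds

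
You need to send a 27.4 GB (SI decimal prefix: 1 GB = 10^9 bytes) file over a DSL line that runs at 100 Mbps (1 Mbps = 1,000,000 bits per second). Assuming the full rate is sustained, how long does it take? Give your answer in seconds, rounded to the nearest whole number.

27.4 GB = 27,400,000,000 bytes = 219,200,000,000 bits
100 Mbps = 100,000,000 bits/s
time = 219,200,000,000 / 100,000,000 = 2,192 s

2,192 seconds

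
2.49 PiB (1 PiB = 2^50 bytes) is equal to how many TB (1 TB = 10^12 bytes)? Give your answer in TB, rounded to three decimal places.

2.49 PiB = 2.49 × 2^50 bytes = 2,803,490,768,038,133.76 bytes
1 TB = 10^12 bytes = 1,000,000,000,000 bytes
2,803,490,768,038,133.76 / 1,000,000,000,000 = 2,803.491 TB

2,803.491 TB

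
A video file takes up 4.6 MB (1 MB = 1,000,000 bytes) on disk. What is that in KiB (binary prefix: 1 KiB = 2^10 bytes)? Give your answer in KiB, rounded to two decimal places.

4.6 MB × 1,000,000 bytes/MB = 4,600,000 bytes
1 KiB = 2^10 bytes = 1,024 bytes
4,600,000 / 1,024 = 4,492.19 KiB

4,492.19 KiB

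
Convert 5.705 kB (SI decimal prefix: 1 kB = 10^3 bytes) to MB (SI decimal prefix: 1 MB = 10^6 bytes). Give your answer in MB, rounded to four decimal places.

0.0057 MB

5.705 kB × 1,000 bytes/kB = 5,705 bytes
1 MB = 1,000,000 bytes
5,705 / 1,000,000 = 0.0057 MB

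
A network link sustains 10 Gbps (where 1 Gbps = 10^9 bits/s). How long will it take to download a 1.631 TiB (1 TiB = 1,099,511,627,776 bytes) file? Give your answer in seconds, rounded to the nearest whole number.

1.631 TiB = 1,793,303,464,902.656 bytes = 14,346,427,719,221.248 bits
10 Gbps = 10,000,000,000 bits/s
time = 14,346,427,719,221.248 / 10,000,000,000 = 1,435 s

1,435 seconds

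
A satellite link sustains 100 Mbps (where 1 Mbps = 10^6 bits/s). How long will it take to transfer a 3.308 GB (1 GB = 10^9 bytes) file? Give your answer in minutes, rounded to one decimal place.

3.308 GB = 3,308,000,000 bytes = 26,464,000,000 bits
100 Mbps = 100,000,000 bits/s
time = 26,464,000,000 / 100,000,000 = 264.64 s
264.64 s / 60 = 4.4 minutes

4.4 minutes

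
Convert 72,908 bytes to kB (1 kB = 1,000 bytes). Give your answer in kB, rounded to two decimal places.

72.91 kB

72,908 bytes given.
1 kB = 10^3 bytes = 1,000 bytes
72,908 / 1,000 = 72.91 kB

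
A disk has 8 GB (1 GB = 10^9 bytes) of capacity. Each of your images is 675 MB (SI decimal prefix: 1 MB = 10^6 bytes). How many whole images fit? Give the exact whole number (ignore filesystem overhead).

Capacity: 8 GB = 8,000,000,000 bytes
Per item: 675 MB = 675,000,000 bytes
⌊8,000,000,000 / 675,000,000⌋ = 11

11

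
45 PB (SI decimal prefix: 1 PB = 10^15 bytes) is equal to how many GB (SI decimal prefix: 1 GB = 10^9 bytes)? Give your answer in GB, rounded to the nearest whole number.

45,000,000 GB

45 PB = 45 × 10^15 bytes = 45,000,000,000,000,000 bytes
1 GB = 10^9 bytes = 1,000,000,000 bytes
45,000,000,000,000,000 / 1,000,000,000 = 45,000,000 GB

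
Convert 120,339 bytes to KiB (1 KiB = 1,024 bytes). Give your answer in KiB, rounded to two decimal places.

117.52 KiB

120,339 bytes given.
1 KiB = 1,024 bytes
120,339 / 1,024 = 117.52 KiB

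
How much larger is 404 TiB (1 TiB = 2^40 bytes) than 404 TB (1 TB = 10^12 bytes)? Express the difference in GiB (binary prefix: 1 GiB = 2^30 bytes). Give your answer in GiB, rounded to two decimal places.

37,441.68 GiB

404 TiB = 404 × 1,099,511,627,776 = 444,202,697,621,504 bytes
404 TB = 404 × 1,000,000,000,000 = 404,000,000,000,000 bytes
difference = 40,202,697,621,504 bytes
40,202,697,621,504 / 1,073,741,824 = 37,441.68 GiB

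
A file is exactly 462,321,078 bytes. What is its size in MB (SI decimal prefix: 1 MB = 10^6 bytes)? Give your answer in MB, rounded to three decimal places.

462.321 MB

462,321,078 bytes given.
1 MB = 1,000,000 bytes
462,321,078 / 1,000,000 = 462.321 MB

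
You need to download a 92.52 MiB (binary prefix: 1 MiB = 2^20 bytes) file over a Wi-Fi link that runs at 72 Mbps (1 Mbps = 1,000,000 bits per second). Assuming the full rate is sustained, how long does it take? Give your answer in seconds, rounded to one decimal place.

10.8 seconds

92.52 MiB = 97,014,251.52 bytes = 776,114,012.16 bits
72 Mbps = 72,000,000 bits/s
time = 776,114,012.16 / 72,000,000 = 10.8 s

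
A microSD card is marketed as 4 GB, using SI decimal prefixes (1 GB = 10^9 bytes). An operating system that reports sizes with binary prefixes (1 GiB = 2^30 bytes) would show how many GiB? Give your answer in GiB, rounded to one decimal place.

4 GB = 4 × 10^9 bytes = 4,000,000,000 bytes
1 GiB = 2^30 bytes = 1,073,741,824 bytes
4,000,000,000 / 1,073,741,824 = 3.7 GiB

3.7 GiB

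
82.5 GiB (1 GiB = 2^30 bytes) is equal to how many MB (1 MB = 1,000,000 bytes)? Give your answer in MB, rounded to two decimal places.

88,583.70 MB

82.5 GiB × 1,073,741,824 bytes/GiB = 88,583,700,480 bytes
1 MB = 10^6 bytes = 1,000,000 bytes
88,583,700,480 / 1,000,000 = 88,583.70 MB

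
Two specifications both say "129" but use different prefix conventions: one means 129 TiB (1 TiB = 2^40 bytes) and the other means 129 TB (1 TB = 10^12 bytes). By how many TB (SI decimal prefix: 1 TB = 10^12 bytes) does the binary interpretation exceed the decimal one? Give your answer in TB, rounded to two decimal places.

129 TiB = 129 × 1,099,511,627,776 = 141,836,999,983,104 bytes
129 TB = 129 × 1,000,000,000,000 = 129,000,000,000,000 bytes
difference = 12,836,999,983,104 bytes
12,836,999,983,104 / 1,000,000,000,000 = 12.84 TB

12.84 TB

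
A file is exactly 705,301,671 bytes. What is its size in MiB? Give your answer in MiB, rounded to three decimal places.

672.628 MiB

705,301,671 bytes given.
1 MiB = 1,048,576 bytes
705,301,671 / 1,048,576 = 672.628 MiB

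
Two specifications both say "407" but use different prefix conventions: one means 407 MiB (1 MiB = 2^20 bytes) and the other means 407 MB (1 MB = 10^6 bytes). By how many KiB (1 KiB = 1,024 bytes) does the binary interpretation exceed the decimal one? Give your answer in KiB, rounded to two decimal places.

407 MiB = 407 × 1,048,576 = 426,770,432 bytes
407 MB = 407 × 1,000,000 = 407,000,000 bytes
difference = 19,770,432 bytes
19,770,432 / 1,024 = 19,307.06 KiB

19,307.06 KiB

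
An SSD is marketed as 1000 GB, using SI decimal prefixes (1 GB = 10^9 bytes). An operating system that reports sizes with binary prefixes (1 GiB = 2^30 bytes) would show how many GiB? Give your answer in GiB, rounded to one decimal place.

931.3 GiB

1000 GB × 1,000,000,000 bytes/GB = 1,000,000,000,000 bytes
1 GiB = 1,073,741,824 bytes
1,000,000,000,000 / 1,073,741,824 = 931.3 GiB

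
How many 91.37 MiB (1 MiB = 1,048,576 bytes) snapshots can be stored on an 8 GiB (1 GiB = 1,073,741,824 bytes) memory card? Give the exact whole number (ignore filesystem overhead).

Capacity: 8 GiB = 8,589,934,592 bytes
Per item: 91.37 MiB = 95,808,389.12 bytes
⌊8,589,934,592 / 95,808,389.12⌋ = 89

89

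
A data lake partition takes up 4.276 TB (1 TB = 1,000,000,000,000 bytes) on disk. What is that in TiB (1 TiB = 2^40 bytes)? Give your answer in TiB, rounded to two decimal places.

4.276 TB × 1,000,000,000,000 bytes/TB = 4,276,000,000,000 bytes
1 TiB = 1,099,511,627,776 bytes
4,276,000,000,000 / 1,099,511,627,776 = 3.89 TiB

3.89 TiB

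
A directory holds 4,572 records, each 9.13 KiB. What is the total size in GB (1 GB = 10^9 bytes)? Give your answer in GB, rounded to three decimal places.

Total = 4,572 × 9.13 KiB = 41742.36 KiB
= 41742.36 × 1,024 bytes = 42,744,176.64 bytes
1 GB = 1,000,000,000 bytes
42,744,176.64 / 1,000,000,000 = 0.043 GB

0.043 GB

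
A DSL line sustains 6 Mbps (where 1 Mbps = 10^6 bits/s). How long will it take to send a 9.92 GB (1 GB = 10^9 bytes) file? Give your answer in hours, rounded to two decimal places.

9.92 GB = 9,920,000,000 bytes = 79,360,000,000 bits
6 Mbps = 6,000,000 bits/s
time = 79,360,000,000 / 6,000,000 = 13,226.6667 s
13,226.6667 s / 3600 = 3.67 hours

3.67 hours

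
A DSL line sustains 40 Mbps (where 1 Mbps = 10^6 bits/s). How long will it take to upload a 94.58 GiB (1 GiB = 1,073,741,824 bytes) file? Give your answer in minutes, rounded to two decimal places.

338.52 minutes

94.58 GiB = 101,554,501,713.92 bytes = 812,436,013,711.36 bits
40 Mbps = 40,000,000 bits/s
time = 812,436,013,711.36 / 40,000,000 = 20,310.900 s
20,310.900 s / 60 = 338.52 minutes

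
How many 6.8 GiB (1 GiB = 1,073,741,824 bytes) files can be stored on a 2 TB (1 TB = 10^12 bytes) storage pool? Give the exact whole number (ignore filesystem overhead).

Capacity: 2 TB = 2,000,000,000,000 bytes
Per item: 6.8 GiB = 7,301,444,403.2 bytes
⌊2,000,000,000,000 / 7,301,444,403.2⌋ = 273

273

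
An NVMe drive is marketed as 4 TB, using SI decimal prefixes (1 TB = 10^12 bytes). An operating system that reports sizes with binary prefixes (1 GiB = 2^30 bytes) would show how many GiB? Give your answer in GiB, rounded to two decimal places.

4 TB = 4 × 10^12 bytes = 4,000,000,000,000 bytes
1 GiB = 2^30 bytes = 1,073,741,824 bytes
4,000,000,000,000 / 1,073,741,824 = 3,725.29 GiB

3,725.29 GiB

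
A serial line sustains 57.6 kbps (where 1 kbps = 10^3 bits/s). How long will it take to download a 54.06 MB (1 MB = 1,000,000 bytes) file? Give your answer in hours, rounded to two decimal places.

54.06 MB = 54,060,000 bytes = 432,480,000 bits
57.6 kbps = 57,600 bits/s
time = 432,480,000 / 57,600 = 7,508.3333 s
7,508.3333 s / 3600 = 2.09 hours

2.09 hours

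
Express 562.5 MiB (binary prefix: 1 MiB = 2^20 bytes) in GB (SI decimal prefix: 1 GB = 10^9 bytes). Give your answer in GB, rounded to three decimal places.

0.590 GB

562.5 MiB = 562.5 × 2^20 bytes = 589,824,000 bytes
1 GB = 1,000,000,000 bytes
589,824,000 / 1,000,000,000 = 0.590 GB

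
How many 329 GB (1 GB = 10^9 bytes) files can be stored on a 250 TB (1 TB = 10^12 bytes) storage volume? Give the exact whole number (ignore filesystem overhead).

Capacity: 250 TB = 250,000,000,000,000 bytes
Per item: 329 GB = 329,000,000,000 bytes
⌊250,000,000,000,000 / 329,000,000,000⌋ = 759

759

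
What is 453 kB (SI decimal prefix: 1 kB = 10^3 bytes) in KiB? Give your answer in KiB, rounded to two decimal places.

453 kB = 453 × 10^3 bytes = 453,000 bytes
1 KiB = 2^10 bytes = 1,024 bytes
453,000 / 1,024 = 442.38 KiB

442.38 KiB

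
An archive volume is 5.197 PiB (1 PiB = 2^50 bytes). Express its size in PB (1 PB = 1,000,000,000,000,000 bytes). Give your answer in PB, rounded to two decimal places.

5.85 PB

5.197 PiB = 5.197 × 2^50 bytes = 5,851,301,815,861,116.928 bytes
1 PB = 10^15 bytes = 1,000,000,000,000,000 bytes
5,851,301,815,861,116.928 / 1,000,000,000,000,000 = 5.85 PB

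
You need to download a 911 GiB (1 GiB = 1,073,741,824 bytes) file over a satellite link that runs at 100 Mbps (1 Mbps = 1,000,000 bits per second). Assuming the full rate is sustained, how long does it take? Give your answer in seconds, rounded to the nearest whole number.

911 GiB = 978,178,801,664 bytes = 7,825,430,413,312 bits
100 Mbps = 100,000,000 bits/s
time = 7,825,430,413,312 / 100,000,000 = 78,254 s

78,254 seconds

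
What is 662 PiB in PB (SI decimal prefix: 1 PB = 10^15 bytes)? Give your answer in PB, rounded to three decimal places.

662 PiB = 662 × 2^50 bytes = 745,345,738,329,817,088 bytes
1 PB = 10^15 bytes = 1,000,000,000,000,000 bytes
745,345,738,329,817,088 / 1,000,000,000,000,000 = 745.346 PB

745.346 PB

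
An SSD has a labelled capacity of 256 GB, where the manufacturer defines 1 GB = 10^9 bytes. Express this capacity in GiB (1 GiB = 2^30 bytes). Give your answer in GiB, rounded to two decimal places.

256 GB = 256 × 10^9 bytes = 256,000,000,000 bytes
1 GiB = 1,073,741,824 bytes
256,000,000,000 / 1,073,741,824 = 238.42 GiB

238.42 GiB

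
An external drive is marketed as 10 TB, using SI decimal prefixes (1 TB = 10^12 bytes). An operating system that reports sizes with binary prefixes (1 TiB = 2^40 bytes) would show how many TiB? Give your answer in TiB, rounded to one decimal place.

10 TB × 1,000,000,000,000 bytes/TB = 10,000,000,000,000 bytes
1 TiB = 2^40 bytes = 1,099,511,627,776 bytes
10,000,000,000,000 / 1,099,511,627,776 = 9.1 TiB

9.1 TiB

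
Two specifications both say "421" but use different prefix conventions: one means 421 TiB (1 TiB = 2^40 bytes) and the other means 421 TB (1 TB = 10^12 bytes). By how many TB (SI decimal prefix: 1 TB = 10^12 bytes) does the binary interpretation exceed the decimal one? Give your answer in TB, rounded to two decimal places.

421 TiB = 421 × 1,099,511,627,776 = 462,894,395,293,696 bytes
421 TB = 421 × 1,000,000,000,000 = 421,000,000,000,000 bytes
difference = 41,894,395,293,696 bytes
41,894,395,293,696 / 1,000,000,000,000 = 41.89 TB

41.89 TB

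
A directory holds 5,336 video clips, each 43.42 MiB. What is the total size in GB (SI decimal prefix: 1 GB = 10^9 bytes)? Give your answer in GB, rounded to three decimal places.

Total = 5,336 × 43.42 MiB = 231689.12 MiB
= 231689.12 × 1,048,576 bytes = 242,943,650,693.12 bytes
1 GB = 1,000,000,000 bytes
242,943,650,693.12 / 1,000,000,000 = 242.944 GB

242.944 GB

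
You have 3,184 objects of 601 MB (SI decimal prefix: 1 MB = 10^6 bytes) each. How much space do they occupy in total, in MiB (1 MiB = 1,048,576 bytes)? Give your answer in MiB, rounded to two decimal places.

1,824,935.91 MiB

Total = 3,184 × 601 MB = 1,913,584 MB
= 1,913,584 × 1,000,000 bytes = 1,913,584,000,000 bytes
1 MiB = 1,048,576 bytes
1,913,584,000,000 / 1,048,576 = 1,824,935.91 MiB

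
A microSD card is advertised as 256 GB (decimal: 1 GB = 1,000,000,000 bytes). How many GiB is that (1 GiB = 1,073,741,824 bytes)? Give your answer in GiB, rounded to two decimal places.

238.42 GiB

256 GB = 256 × 10^9 bytes = 256,000,000,000 bytes
1 GiB = 1,073,741,824 bytes
256,000,000,000 / 1,073,741,824 = 238.42 GiB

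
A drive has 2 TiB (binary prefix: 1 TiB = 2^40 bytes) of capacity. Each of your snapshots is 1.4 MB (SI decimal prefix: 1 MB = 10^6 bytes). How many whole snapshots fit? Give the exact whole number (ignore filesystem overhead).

Capacity: 2 TiB = 2,199,023,255,552 bytes
Per item: 1.4 MB = 1,400,000 bytes
⌊2,199,023,255,552 / 1,400,000⌋ = 1,570,730

1,570,730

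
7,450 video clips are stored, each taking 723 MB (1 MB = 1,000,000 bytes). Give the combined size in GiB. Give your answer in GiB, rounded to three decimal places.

Total = 7,450 × 723 MB = 5,386,350 MB
= 5,386,350 × 1,000,000 bytes = 5,386,350,000,000 bytes
1 GiB = 1,073,741,824 bytes
5,386,350,000,000 / 1,073,741,824 = 5,016.429 GiB

5,016.429 GiB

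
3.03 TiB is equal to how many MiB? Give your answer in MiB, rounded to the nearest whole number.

3,177,185 MiB

3.03 TiB = 3.03 × 2^40 bytes = 3,331,520,232,161.28 bytes
1 MiB = 2^20 bytes = 1,048,576 bytes
3,331,520,232,161.28 / 1,048,576 = 3,177,185 MiB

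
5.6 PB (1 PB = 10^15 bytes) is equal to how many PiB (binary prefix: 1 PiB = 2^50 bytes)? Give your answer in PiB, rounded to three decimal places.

4.974 PiB

5.6 PB × 1,000,000,000,000,000 bytes/PB = 5,600,000,000,000,000 bytes
1 PiB = 1,125,899,906,842,624 bytes
5,600,000,000,000,000 / 1,125,899,906,842,624 = 4.974 PiB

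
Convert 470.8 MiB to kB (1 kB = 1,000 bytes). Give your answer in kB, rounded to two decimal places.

470.8 MiB × 1,048,576 bytes/MiB = 493,669,580.8 bytes
1 kB = 10^3 bytes = 1,000 bytes
493,669,580.8 / 1,000 = 493,669.58 kB

493,669.58 kB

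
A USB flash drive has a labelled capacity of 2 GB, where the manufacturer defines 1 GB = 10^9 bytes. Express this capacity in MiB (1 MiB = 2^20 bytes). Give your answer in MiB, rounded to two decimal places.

1,907.35 MiB

2 GB = 2 × 10^9 bytes = 2,000,000,000 bytes
1 MiB = 2^20 bytes = 1,048,576 bytes
2,000,000,000 / 1,048,576 = 1,907.35 MiB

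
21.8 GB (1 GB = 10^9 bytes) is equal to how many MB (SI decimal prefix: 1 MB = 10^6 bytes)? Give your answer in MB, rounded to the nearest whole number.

21.8 GB = 21.8 × 10^9 bytes = 21,800,000,000 bytes
1 MB = 1,000,000 bytes
21,800,000,000 / 1,000,000 = 21,800 MB

21,800 MB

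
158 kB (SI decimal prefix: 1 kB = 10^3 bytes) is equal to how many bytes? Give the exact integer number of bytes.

158,000 bytes

158 × 1,000 = 158,000 bytes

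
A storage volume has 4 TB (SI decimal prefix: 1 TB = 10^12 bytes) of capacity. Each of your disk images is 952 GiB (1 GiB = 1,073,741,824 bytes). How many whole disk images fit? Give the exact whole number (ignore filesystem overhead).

3

Capacity: 4 TB = 4,000,000,000,000 bytes
Per item: 952 GiB = 1,022,202,216,448 bytes
⌊4,000,000,000,000 / 1,022,202,216,448⌋ = 3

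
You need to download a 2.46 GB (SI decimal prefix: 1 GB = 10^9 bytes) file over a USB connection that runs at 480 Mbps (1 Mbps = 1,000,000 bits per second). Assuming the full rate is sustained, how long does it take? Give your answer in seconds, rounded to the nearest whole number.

2.46 GB = 2,460,000,000 bytes = 19,680,000,000 bits
480 Mbps = 480,000,000 bits/s
time = 19,680,000,000 / 480,000,000 = 41 s

41 seconds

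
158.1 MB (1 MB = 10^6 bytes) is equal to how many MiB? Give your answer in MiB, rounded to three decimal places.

158.1 MB = 158.1 × 10^6 bytes = 158,100,000 bytes
1 MiB = 1,048,576 bytes
158,100,000 / 1,048,576 = 150.776 MiB

150.776 MiB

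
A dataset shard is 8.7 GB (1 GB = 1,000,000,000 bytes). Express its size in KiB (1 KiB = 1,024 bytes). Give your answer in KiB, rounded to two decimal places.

8,496,093.75 KiB

8.7 GB × 1,000,000,000 bytes/GB = 8,700,000,000 bytes
1 KiB = 2^10 bytes = 1,024 bytes
8,700,000,000 / 1,024 = 8,496,093.75 KiB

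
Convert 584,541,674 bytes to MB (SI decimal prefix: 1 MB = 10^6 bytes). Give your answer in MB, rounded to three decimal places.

584,541,674 bytes given.
1 MB = 1,000,000 bytes
584,541,674 / 1,000,000 = 584.542 MB

584.542 MB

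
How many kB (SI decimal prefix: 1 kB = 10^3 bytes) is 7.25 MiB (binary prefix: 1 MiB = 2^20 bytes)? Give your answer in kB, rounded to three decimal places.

7,602.176 kB

7.25 MiB = 7.25 × 2^20 bytes = 7,602,176 bytes
1 kB = 1,000 bytes
7,602,176 / 1,000 = 7,602.176 kB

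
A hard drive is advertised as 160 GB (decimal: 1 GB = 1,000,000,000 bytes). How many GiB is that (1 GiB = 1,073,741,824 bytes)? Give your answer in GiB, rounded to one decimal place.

149.0 GiB

160 GB = 160 × 10^9 bytes = 160,000,000,000 bytes
1 GiB = 1,073,741,824 bytes
160,000,000,000 / 1,073,741,824 = 149.0 GiB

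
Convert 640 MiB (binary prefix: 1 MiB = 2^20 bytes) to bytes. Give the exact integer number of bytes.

640 × 1,048,576 = 671,088,640 bytes  (1 MiB = 2^20 bytes)

671,088,640 bytes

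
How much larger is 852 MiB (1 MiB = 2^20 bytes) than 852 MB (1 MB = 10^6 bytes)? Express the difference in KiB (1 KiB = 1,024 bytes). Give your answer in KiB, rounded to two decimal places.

852 MiB = 852 × 1,048,576 = 893,386,752 bytes
852 MB = 852 × 1,000,000 = 852,000,000 bytes
difference = 41,386,752 bytes
41,386,752 / 1,024 = 40,416.75 KiB

40,416.75 KiB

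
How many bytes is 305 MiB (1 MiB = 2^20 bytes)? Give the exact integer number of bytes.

319,815,680 bytes

305 × 1,048,576 = 319,815,680 bytes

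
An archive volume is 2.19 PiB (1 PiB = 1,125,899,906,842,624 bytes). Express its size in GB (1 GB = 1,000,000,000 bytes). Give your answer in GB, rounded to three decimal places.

2.19 PiB × 1,125,899,906,842,624 bytes/PiB = 2,465,720,795,985,346.56 bytes
1 GB = 1,000,000,000 bytes
2,465,720,795,985,346.56 / 1,000,000,000 = 2,465,720.796 GB

2,465,720.796 GB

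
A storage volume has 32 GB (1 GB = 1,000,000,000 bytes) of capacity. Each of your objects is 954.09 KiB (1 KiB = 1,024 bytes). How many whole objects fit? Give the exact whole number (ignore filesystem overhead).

Capacity: 32 GB = 32,000,000,000 bytes
Per item: 954.09 KiB = 976,988.16 bytes
⌊32,000,000,000 / 976,988.16⌋ = 32,753

32,753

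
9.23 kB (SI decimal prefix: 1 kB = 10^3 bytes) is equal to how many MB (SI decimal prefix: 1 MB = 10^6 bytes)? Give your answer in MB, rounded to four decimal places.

9.23 kB = 9.23 × 10^3 bytes = 9,230 bytes
1 MB = 1,000,000 bytes
9,230 / 1,000,000 = 0.0092 MB

0.0092 MB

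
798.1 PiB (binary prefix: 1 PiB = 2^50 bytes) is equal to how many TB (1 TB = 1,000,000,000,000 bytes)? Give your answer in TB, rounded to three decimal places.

798.1 PiB × 1,125,899,906,842,624 bytes/PiB = 898,580,715,651,098,214.4 bytes
1 TB = 10^12 bytes = 1,000,000,000,000 bytes
898,580,715,651,098,214.4 / 1,000,000,000,000 = 898,580.716 TB

898,580.716 TB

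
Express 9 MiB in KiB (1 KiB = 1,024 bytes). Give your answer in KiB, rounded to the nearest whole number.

9,216 KiB

9 MiB × 1,048,576 bytes/MiB = 9,437,184 bytes
1 KiB = 2^10 bytes = 1,024 bytes
9,437,184 / 1,024 = 9,216 KiB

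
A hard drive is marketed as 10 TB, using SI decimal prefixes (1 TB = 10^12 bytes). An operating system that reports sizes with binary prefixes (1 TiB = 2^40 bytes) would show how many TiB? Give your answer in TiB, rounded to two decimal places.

10 TB × 1,000,000,000,000 bytes/TB = 10,000,000,000,000 bytes
1 TiB = 2^40 bytes = 1,099,511,627,776 bytes
10,000,000,000,000 / 1,099,511,627,776 = 9.09 TiB

9.09 TiB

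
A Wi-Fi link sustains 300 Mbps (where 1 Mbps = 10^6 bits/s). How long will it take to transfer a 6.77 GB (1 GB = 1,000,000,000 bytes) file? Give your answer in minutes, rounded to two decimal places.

6.77 GB = 6,770,000,000 bytes = 54,160,000,000 bits
300 Mbps = 300,000,000 bits/s
time = 54,160,000,000 / 300,000,000 = 180.533 s
180.533 s / 60 = 3.01 minutes

3.01 minutes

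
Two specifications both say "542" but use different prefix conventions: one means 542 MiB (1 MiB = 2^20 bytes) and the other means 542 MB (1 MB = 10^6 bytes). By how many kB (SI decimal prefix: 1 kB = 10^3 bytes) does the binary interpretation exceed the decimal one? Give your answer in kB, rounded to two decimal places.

26,328.19 kB

542 MiB = 542 × 1,048,576 = 568,328,192 bytes
542 MB = 542 × 1,000,000 = 542,000,000 bytes
difference = 26,328,192 bytes
26,328,192 / 1,000 = 26,328.19 kB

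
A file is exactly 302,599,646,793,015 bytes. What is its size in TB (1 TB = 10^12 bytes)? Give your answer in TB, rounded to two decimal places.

302,599,646,793,015 bytes given.
1 TB = 1,000,000,000,000 bytes
302,599,646,793,015 / 1,000,000,000,000 = 302.60 TB

302.60 TB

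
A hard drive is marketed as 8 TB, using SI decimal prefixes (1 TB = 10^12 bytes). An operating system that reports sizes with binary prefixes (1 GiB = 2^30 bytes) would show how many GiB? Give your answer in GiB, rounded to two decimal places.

8 TB × 1,000,000,000,000 bytes/TB = 8,000,000,000,000 bytes
1 GiB = 2^30 bytes = 1,073,741,824 bytes
8,000,000,000,000 / 1,073,741,824 = 7,450.58 GiB

7,450.58 GiB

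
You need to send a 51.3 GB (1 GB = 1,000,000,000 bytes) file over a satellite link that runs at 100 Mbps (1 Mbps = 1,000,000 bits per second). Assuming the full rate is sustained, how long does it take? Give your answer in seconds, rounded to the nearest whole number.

4,104 seconds

51.3 GB = 51,300,000,000 bytes = 410,400,000,000 bits
100 Mbps = 100,000,000 bits/s
time = 410,400,000,000 / 100,000,000 = 4,104 s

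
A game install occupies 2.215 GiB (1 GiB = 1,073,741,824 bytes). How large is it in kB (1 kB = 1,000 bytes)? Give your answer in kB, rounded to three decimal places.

2.215 GiB × 1,073,741,824 bytes/GiB = 2,378,338,140.16 bytes
1 kB = 10^3 bytes = 1,000 bytes
2,378,338,140.16 / 1,000 = 2,378,338.140 kB

2,378,338.140 kB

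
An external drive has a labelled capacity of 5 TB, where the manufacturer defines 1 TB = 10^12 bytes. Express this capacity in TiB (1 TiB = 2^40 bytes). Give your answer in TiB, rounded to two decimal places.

5 TB = 5 × 10^12 bytes = 5,000,000,000,000 bytes
1 TiB = 1,099,511,627,776 bytes
5,000,000,000,000 / 1,099,511,627,776 = 4.55 TiB

4.55 TiB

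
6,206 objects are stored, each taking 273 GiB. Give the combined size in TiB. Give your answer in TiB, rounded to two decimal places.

Total = 6,206 × 273 GiB = 1,694,238 GiB
= 1,694,238 × 1,073,741,824 bytes = 1,819,174,200,410,112 bytes
1 TiB = 1,099,511,627,776 bytes
1,819,174,200,410,112 / 1,099,511,627,776 = 1,654.53 TiB

1,654.53 TiB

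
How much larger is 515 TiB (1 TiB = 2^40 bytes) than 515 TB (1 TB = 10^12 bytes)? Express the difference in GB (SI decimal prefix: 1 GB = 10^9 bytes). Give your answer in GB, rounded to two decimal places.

515 TiB = 515 × 1,099,511,627,776 = 566,248,488,304,640 bytes
515 TB = 515 × 1,000,000,000,000 = 515,000,000,000,000 bytes
difference = 51,248,488,304,640 bytes
51,248,488,304,640 / 1,000,000,000 = 51,248.49 GB

51,248.49 GB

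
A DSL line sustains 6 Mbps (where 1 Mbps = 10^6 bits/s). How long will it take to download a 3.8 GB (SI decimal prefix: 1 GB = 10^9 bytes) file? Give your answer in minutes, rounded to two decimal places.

3.8 GB = 3,800,000,000 bytes = 30,400,000,000 bits
6 Mbps = 6,000,000 bits/s
time = 30,400,000,000 / 6,000,000 = 5,066.667 s
5,066.667 s / 60 = 84.44 minutes

84.44 minutes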